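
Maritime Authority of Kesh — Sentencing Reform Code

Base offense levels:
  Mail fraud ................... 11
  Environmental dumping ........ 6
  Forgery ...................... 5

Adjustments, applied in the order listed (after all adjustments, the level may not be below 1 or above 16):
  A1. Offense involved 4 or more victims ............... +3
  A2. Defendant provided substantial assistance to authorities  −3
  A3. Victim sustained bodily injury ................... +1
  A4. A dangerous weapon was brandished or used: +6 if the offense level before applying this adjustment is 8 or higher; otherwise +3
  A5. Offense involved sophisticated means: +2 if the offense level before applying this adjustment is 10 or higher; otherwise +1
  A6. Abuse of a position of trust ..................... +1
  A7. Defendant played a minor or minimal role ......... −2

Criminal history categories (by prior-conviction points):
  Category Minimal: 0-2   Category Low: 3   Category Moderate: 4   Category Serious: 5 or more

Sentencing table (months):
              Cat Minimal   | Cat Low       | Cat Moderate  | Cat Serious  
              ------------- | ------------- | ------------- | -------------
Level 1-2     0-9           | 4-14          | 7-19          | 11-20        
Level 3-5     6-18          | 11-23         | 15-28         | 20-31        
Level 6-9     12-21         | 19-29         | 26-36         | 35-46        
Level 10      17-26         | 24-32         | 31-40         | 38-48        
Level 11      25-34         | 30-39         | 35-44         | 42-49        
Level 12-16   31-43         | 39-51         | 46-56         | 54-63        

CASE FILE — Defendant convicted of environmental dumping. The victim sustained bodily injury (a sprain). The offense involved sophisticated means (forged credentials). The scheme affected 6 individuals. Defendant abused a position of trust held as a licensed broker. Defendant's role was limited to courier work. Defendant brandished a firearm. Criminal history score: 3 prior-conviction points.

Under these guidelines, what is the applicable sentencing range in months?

Base offense level for environmental dumping: 6.
A1 applies: 6 + 3 = 9.
A3 applies: 9 + 1 = 10.
A4 applies (level before this adjustment is 10 ≥ 8, so +6): 10 + 6 = 16.
A5 applies (level before this adjustment is 16 ≥ 10, so +2): 16 + 2 = 18.
A6 applies: 18 + 1 = 19.
A7 applies: 19 − 2 = 17.
Level 17 exceeds the maximum of 16; capped at 16.
Final offense level: 16.
Criminal history: 3 prior points → Category Low (3).
Level 16 falls in the 12-16 band.
Grid: Level 12-16 × Category Low = 39-51 months.

39-51 months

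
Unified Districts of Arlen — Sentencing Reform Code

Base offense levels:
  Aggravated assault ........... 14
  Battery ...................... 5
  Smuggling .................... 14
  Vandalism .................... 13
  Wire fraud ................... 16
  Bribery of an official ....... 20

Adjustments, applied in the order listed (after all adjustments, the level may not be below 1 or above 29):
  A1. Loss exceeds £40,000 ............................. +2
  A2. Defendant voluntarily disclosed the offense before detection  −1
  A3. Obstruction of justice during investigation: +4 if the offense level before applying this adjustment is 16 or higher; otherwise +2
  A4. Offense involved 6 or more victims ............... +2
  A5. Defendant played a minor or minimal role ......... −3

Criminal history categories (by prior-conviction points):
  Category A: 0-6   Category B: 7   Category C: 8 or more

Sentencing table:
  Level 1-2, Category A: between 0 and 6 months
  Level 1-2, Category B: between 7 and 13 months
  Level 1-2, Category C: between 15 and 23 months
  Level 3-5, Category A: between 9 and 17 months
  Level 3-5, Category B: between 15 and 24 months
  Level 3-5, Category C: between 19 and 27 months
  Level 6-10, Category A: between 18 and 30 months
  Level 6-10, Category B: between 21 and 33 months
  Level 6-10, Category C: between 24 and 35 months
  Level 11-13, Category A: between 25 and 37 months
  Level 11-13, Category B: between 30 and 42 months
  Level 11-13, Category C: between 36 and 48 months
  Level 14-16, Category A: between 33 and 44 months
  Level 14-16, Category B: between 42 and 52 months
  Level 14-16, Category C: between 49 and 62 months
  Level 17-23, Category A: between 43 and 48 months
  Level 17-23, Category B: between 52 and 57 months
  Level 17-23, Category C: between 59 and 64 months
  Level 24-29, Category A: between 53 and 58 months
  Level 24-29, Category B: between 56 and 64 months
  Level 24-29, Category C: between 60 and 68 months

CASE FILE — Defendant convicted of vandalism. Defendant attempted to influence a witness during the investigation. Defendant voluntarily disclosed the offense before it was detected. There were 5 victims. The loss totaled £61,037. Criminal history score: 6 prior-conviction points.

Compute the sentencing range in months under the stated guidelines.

33-44 months

Base offense level for vandalism: 13.
A1 applies: 13 + 2 = 15.
A2 applies: 15 − 1 = 14.
A3 applies (level before this adjustment is 14 < 16, so +2): 14 + 2 = 16.
Final offense level: 16.
Criminal history: 6 prior points → Category A (0-6).
Level 16 falls in the 14-16 band.
Grid: Level 14-16 × Category A = 33-44 months.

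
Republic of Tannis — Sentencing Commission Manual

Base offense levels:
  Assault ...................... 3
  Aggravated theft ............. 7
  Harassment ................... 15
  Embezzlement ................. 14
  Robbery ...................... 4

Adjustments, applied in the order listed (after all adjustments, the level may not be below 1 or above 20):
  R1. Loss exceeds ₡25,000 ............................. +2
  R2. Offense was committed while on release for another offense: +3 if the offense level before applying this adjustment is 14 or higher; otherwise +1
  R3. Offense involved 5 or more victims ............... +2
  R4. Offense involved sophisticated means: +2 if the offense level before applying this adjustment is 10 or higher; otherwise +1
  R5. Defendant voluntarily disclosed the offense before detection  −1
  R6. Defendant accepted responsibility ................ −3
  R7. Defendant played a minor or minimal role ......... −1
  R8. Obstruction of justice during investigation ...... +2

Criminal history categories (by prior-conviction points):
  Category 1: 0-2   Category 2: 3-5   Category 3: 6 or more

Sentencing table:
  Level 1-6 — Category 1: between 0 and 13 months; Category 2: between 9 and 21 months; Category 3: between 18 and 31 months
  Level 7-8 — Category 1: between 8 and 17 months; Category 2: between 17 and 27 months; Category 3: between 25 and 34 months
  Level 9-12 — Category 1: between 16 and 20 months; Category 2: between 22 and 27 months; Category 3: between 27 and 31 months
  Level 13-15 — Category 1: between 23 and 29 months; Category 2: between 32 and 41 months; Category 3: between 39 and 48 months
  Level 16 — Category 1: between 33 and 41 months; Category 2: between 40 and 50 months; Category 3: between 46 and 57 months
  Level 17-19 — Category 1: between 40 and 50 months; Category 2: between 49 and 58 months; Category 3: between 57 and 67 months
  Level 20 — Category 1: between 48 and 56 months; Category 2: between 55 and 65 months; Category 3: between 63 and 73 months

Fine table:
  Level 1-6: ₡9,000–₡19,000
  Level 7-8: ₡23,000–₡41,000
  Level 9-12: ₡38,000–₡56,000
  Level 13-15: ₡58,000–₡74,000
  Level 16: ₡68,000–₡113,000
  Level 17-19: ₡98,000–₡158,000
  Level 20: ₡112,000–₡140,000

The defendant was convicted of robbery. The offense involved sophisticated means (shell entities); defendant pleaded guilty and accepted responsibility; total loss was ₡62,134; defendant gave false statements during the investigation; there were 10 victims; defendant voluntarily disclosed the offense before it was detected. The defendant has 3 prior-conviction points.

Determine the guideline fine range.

₡23,000–₡41,000

Base offense level for robbery: 4.
R1 applies: 4 + 2 = 6.
R2 does not apply.
R3 applies: 6 + 2 = 8.
R4 applies (level before this adjustment is 8 < 10, so +1): 8 + 1 = 9.
R5 applies: 9 − 1 = 8.
R6 applies: 8 − 3 = 5.
R7 does not apply.
R8 applies: 5 + 2 = 7.
Final offense level: 7.
Level 7 falls in the 7-8 band.
Fine table: Level 7-8 → ₡23,000–₡41,000.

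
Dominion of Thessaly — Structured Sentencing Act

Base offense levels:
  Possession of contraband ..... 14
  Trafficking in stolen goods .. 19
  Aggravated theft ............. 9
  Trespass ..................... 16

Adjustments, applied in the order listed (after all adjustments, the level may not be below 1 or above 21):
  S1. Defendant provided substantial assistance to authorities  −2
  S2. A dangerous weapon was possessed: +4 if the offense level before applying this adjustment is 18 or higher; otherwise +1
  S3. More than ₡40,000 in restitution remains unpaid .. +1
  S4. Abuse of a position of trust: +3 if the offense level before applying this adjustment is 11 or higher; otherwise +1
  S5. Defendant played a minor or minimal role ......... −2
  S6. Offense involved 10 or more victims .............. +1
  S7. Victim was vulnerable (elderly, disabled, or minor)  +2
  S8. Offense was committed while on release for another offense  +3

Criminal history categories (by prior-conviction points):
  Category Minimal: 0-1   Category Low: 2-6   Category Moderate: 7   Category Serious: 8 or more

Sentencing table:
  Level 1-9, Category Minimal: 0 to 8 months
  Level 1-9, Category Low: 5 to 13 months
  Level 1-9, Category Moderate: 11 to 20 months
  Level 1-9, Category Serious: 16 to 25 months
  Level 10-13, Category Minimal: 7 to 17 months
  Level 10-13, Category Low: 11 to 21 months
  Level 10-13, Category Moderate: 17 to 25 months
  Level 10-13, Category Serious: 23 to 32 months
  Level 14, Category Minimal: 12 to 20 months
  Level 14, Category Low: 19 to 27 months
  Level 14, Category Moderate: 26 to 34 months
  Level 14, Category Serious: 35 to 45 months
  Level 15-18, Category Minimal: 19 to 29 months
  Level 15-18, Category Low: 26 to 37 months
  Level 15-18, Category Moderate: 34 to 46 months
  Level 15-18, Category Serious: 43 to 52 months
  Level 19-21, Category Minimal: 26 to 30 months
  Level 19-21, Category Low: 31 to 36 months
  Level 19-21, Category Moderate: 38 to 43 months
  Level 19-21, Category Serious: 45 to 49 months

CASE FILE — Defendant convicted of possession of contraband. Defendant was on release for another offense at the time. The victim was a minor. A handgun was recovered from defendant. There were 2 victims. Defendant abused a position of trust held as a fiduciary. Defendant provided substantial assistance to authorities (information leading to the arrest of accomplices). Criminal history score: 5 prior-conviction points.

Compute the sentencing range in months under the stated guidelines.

31-36 months

Base offense level for possession of contraband: 14.
S1 applies: 14 − 2 = 12.
S2 applies (level before this adjustment is 12 < 18, so +1): 12 + 1 = 13.
S4 applies (level before this adjustment is 13 ≥ 11, so +3): 13 + 3 = 16.
S7 applies: 16 + 2 = 18.
S8 applies: 18 + 3 = 21.
Final offense level: 21.
Criminal history: 5 prior points → Category Low (2-6).
Level 21 falls in the 19-21 band.
Grid: Level 19-21 × Category Low = 31-36 months.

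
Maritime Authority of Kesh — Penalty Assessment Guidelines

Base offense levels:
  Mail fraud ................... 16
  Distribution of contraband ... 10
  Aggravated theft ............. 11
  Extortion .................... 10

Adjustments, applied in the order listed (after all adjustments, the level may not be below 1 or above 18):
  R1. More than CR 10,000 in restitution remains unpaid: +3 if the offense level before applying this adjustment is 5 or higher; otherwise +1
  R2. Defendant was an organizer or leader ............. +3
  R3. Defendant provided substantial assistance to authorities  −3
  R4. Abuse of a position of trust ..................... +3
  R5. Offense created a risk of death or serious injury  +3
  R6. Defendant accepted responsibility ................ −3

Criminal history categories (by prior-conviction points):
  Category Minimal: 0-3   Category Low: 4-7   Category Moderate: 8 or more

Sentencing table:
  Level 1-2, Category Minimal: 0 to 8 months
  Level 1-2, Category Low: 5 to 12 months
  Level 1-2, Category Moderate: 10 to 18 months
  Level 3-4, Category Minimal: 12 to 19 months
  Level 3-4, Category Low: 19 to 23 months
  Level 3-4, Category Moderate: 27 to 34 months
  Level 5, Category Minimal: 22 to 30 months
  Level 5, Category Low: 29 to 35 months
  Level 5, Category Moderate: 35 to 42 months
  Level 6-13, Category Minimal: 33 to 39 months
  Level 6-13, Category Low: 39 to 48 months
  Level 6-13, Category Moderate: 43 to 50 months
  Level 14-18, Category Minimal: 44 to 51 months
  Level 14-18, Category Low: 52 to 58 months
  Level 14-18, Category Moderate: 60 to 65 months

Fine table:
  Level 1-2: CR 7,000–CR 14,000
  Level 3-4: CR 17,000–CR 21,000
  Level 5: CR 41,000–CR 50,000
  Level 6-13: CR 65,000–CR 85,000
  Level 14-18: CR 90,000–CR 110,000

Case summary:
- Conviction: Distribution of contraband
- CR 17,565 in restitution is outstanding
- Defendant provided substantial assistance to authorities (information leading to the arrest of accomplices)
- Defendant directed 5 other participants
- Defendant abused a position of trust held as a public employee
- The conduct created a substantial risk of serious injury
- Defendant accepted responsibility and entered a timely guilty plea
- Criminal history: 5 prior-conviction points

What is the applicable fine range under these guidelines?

Base offense level for distribution of contraband: 10.
R1 applies (level before this adjustment is 10 ≥ 5, so +3): 10 + 3 = 13.
R2 applies: 13 + 3 = 16.
R3 applies: 16 − 3 = 13.
R4 applies: 13 + 3 = 16.
R5 applies: 16 + 3 = 19.
R6 applies: 19 − 3 = 16.
Final offense level: 16.
Level 16 falls in the 14-18 band.
Fine table: Level 14-18 → CR 90,000–CR 110,000.

CR 90,000–CR 110,000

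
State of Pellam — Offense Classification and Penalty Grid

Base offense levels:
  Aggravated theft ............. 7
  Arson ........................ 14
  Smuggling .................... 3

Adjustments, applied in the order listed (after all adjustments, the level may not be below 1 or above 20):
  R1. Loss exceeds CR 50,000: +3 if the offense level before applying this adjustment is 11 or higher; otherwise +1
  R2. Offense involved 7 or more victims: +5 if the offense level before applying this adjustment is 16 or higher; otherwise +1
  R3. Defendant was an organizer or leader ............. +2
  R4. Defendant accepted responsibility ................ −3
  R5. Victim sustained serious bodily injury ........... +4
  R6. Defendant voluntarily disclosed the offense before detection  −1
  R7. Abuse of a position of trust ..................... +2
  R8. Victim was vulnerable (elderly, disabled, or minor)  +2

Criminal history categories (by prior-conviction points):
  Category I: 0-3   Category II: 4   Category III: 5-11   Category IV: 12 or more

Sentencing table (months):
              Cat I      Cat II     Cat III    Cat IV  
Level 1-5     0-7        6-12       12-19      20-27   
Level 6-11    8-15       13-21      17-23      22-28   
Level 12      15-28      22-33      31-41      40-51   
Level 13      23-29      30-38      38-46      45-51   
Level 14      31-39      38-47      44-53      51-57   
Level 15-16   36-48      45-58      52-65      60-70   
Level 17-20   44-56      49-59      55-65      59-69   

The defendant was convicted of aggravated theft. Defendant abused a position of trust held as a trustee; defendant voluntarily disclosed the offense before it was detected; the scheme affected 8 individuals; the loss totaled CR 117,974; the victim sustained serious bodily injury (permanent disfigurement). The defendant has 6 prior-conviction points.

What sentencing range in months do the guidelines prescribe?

44-53 months

Base offense level for aggravated theft: 7.
R1 applies (level before this adjustment is 7 < 11, so +1): 7 + 1 = 8.
R2 applies (level before this adjustment is 8 < 16, so +1): 8 + 1 = 9.
R3 does not apply.
R4 does not apply.
R5 applies: 9 + 4 = 13.
R6 applies: 13 − 1 = 12.
R7 applies: 12 + 2 = 14.
R8 does not apply.
Final offense level: 14.
Criminal history: 6 prior points → Category III (5-11).
Level 14 falls in the 14 band.
Grid: Level 14 × Category III = 44-53 months.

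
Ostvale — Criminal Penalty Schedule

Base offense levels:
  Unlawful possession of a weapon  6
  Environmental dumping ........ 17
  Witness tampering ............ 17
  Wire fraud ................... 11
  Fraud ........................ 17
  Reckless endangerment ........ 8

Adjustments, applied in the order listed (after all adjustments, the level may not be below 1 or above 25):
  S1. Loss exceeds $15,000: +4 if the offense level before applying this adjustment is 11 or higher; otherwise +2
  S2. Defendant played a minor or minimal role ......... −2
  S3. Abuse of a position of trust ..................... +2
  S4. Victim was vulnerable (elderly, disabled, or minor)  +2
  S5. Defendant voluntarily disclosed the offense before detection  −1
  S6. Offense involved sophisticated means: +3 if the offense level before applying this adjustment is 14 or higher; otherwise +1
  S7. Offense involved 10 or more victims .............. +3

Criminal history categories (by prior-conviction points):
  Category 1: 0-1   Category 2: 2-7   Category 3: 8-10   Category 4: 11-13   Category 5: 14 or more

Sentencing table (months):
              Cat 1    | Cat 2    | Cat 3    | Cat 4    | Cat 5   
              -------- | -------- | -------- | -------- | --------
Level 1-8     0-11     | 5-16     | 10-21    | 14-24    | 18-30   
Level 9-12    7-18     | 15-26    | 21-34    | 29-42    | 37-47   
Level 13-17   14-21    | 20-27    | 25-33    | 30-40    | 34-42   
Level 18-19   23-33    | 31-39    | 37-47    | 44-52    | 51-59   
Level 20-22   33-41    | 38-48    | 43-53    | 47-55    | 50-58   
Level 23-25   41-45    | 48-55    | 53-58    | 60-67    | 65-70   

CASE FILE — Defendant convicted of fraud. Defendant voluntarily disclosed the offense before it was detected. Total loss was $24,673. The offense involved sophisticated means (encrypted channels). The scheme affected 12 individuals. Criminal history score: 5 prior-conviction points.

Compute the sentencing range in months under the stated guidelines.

Base offense level for fraud: 17.
S1 applies (level before this adjustment is 17 ≥ 11, so +4): 17 + 4 = 21.
S3 does not apply.
S4 does not apply.
S5 applies: 21 − 1 = 20.
S6 applies (level before this adjustment is 20 ≥ 14, so +3): 20 + 3 = 23.
S7 applies: 23 + 3 = 26.
Level 26 exceeds the maximum of 25; capped at 25.
Final offense level: 25.
Criminal history: 5 prior points → Category 2 (2-7).
Level 25 falls in the 23-25 band.
Grid: Level 23-25 × Category 2 = 48-55 months.

48-55 months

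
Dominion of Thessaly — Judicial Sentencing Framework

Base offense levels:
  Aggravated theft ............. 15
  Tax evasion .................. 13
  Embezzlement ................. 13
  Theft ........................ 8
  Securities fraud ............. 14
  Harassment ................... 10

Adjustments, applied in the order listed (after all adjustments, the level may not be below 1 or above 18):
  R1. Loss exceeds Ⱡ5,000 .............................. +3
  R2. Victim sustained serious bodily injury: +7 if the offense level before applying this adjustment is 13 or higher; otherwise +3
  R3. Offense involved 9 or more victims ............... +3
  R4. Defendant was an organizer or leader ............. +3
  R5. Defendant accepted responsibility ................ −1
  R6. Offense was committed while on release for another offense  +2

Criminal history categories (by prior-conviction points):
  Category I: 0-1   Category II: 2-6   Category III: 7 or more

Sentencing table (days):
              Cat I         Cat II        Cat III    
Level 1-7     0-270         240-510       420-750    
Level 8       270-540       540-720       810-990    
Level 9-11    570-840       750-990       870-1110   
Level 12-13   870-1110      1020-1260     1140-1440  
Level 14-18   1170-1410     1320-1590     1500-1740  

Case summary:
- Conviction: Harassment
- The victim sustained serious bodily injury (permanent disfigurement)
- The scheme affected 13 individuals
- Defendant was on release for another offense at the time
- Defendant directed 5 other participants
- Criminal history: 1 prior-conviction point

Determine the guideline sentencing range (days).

1170-1410 days

Base offense level for harassment: 10.
R2 applies (level before this adjustment is 10 < 13, so +3): 10 + 3 = 13.
R3 applies: 13 + 3 = 16.
R4 applies: 16 + 3 = 19.
R5 does not apply.
R6 applies: 19 + 2 = 21.
Level 21 exceeds the maximum of 18; capped at 18.
Final offense level: 18.
Criminal history: 1 prior point → Category I (0-1).
Level 18 falls in the 14-18 band.
Grid: Level 14-18 × Category I = 1170-1410 days.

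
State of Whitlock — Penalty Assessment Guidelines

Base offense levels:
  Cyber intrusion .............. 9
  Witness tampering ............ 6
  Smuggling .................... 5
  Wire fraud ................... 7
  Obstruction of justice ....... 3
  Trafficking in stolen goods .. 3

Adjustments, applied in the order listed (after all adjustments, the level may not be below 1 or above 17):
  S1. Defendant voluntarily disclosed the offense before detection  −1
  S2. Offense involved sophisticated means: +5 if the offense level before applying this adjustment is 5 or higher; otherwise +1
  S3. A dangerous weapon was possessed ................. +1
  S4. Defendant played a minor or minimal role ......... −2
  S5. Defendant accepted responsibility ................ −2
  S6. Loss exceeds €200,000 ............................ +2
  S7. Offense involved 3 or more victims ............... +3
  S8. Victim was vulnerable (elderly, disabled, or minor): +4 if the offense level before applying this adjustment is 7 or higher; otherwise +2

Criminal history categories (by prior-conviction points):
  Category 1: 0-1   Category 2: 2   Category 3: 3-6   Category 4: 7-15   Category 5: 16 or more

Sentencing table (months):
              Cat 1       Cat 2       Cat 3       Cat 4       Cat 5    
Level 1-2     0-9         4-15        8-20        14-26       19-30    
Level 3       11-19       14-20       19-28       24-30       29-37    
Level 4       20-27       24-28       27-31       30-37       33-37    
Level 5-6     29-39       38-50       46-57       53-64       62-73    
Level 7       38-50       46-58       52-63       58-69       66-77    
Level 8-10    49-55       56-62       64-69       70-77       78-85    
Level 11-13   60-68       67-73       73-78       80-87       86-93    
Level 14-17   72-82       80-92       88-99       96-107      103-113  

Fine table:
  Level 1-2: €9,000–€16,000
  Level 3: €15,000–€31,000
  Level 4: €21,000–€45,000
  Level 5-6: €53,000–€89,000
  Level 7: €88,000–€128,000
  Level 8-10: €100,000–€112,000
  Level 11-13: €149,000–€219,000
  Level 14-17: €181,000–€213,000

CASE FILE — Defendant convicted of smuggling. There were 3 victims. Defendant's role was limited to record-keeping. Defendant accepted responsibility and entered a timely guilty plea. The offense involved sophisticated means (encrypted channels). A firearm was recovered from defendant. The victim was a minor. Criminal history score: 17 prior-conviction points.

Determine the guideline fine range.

Base offense level for smuggling: 5.
S2 applies (level before this adjustment is 5 ≥ 5, so +5): 5 + 5 = 10.
S3 applies: 10 + 1 = 11.
S4 applies: 11 − 2 = 9.
S5 applies: 9 − 2 = 7.
S7 applies: 7 + 3 = 10.
S8 applies (level before this adjustment is 10 ≥ 7, so +4): 10 + 4 = 14.
Final offense level: 14.
Level 14 falls in the 14-17 band.
Fine table: Level 14-17 → €181,000–€213,000.

€181,000–€213,000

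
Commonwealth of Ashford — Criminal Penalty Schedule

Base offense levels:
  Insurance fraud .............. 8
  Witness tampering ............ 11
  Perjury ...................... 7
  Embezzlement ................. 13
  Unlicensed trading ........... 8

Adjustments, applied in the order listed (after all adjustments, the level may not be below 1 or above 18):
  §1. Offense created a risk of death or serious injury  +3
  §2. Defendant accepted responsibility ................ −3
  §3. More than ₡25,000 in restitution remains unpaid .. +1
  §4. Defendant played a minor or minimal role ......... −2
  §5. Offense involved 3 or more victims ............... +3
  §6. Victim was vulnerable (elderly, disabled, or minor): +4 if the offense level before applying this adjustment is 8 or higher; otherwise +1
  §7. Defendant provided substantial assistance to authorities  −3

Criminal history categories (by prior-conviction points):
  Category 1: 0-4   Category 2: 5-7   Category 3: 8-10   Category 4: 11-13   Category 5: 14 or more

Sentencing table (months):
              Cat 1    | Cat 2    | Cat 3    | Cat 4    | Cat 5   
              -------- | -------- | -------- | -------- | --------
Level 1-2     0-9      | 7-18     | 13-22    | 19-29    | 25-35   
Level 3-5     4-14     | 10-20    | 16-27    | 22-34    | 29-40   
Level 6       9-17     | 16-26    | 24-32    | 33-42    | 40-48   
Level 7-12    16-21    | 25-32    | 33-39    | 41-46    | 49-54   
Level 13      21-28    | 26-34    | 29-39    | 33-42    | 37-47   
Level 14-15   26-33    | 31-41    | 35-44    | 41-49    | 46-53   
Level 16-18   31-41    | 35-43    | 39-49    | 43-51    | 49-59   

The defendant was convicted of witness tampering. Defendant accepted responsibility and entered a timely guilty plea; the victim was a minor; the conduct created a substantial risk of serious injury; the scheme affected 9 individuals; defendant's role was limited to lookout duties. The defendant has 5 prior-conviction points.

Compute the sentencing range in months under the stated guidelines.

Base offense level for witness tampering: 11.
§1 applies: 11 + 3 = 14.
§2 applies: 14 − 3 = 11.
§3 does not apply.
§4 applies: 11 − 2 = 9.
§5 applies: 9 + 3 = 12.
§6 applies (level before this adjustment is 12 ≥ 8, so +4): 12 + 4 = 16.
§7 does not apply.
Final offense level: 16.
Criminal history: 5 prior points → Category 2 (5-7).
Level 16 falls in the 16-18 band.
Grid: Level 16-18 × Category 2 = 35-43 months.

35-43 months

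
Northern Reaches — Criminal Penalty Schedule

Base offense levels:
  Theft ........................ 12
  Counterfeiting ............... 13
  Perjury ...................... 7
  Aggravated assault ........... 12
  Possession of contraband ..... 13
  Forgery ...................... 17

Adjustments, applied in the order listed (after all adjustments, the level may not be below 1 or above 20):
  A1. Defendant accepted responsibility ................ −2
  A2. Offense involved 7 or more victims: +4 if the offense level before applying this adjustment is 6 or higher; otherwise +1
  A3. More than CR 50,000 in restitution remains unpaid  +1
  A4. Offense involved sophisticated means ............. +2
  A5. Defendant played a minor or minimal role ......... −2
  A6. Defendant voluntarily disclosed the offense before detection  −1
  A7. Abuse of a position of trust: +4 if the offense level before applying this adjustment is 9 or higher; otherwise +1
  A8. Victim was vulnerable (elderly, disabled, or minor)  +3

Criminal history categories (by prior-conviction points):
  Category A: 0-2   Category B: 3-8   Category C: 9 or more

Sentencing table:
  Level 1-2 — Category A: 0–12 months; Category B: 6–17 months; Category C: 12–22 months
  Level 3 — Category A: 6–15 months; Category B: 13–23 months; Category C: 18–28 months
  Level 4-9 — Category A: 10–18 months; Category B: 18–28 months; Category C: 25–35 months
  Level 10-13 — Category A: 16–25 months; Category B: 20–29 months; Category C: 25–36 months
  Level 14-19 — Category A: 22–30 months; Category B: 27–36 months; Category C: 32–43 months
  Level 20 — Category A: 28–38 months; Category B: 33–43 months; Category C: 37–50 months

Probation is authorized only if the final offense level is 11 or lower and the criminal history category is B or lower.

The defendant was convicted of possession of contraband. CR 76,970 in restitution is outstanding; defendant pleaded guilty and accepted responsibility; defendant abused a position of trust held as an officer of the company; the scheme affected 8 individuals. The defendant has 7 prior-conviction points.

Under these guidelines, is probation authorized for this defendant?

No

Base offense level for possession of contraband: 13.
A1 applies: 13 − 2 = 11.
A2 applies (level before this adjustment is 11 ≥ 6, so +4): 11 + 4 = 15.
A3 applies: 15 + 1 = 16.
A7 applies (level before this adjustment is 16 ≥ 9, so +4): 16 + 4 = 20.
Final offense level: 20.
Criminal history: 7 prior points → Category B (3-8).
Level 20 falls in the 20 band.
Grid: Level 20 × Category B = 33-43 months.
Probation check: level 20 > 11 and category B ≤ B → not eligible.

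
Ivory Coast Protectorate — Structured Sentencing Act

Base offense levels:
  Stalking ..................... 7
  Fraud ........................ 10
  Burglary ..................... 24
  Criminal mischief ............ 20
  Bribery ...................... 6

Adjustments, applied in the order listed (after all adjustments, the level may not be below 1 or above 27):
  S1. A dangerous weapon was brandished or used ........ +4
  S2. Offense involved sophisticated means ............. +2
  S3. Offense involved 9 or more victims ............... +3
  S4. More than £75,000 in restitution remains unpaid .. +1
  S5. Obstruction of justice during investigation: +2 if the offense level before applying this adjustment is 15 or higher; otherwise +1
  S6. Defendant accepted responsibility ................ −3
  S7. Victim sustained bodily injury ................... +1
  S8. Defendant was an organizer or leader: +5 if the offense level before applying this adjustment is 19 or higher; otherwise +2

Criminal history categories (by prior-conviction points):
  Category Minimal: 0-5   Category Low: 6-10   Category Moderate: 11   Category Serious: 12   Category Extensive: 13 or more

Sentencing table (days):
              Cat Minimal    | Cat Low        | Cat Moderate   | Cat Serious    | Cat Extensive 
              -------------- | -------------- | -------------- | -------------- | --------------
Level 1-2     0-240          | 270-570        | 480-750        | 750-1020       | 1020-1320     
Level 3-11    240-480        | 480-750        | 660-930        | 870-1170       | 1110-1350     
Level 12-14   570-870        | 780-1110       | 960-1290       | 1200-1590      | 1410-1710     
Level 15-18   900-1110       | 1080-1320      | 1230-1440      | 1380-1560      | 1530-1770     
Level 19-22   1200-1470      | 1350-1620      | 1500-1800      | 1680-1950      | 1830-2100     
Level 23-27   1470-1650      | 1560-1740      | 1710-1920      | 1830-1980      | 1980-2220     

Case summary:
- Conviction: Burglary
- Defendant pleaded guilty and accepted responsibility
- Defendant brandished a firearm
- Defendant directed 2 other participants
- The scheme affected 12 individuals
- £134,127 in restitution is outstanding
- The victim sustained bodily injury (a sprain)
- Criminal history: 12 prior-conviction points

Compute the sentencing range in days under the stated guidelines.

1830-1980 days

Base offense level for burglary: 24.
S1 applies: 24 + 4 = 28.
S2 does not apply.
S3 applies: 28 + 3 = 31.
S4 applies: 31 + 1 = 32.
S6 applies: 32 − 3 = 29.
S7 applies: 29 + 1 = 30.
S8 applies (level before this adjustment is 30 ≥ 19, so +5): 30 + 5 = 35.
Level 35 exceeds the maximum of 27; capped at 27.
Final offense level: 27.
Criminal history: 12 prior points → Category Serious (12).
Level 27 falls in the 23-27 band.
Grid: Level 23-27 × Category Serious = 1830-1980 days.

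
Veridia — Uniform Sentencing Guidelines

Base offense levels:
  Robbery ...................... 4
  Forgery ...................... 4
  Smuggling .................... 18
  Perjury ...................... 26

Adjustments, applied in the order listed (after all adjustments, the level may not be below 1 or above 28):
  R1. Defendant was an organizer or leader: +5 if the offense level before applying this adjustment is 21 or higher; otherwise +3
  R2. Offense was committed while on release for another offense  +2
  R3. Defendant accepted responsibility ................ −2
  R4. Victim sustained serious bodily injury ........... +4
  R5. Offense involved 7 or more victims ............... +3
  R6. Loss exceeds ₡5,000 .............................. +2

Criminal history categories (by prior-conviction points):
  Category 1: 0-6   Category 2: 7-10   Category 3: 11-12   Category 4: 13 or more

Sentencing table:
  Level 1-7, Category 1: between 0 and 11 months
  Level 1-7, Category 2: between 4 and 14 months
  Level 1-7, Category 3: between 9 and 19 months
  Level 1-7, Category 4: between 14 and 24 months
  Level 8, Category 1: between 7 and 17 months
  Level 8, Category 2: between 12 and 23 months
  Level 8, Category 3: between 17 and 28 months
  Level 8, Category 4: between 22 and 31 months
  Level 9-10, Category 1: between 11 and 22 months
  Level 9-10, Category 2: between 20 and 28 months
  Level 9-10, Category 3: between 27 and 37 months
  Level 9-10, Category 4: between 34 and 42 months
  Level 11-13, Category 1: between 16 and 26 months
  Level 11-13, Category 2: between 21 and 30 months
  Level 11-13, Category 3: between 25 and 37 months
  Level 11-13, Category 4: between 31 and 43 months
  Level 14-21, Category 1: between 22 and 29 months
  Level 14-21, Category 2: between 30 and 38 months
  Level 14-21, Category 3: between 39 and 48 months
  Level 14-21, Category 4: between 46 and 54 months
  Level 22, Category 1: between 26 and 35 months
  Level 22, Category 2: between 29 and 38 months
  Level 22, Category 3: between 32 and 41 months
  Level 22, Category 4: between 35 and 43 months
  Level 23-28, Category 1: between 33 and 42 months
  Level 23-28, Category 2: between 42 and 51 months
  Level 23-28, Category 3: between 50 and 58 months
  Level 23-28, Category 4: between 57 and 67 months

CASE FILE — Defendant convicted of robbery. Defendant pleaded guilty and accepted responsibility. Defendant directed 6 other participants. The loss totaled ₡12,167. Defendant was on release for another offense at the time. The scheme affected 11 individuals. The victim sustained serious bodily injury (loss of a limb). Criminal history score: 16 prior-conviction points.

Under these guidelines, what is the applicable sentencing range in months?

46-54 months

Base offense level for robbery: 4.
R1 applies (level before this adjustment is 4 < 21, so +3): 4 + 3 = 7.
R2 applies: 7 + 2 = 9.
R3 applies: 9 − 2 = 7.
R4 applies: 7 + 4 = 11.
R5 applies: 11 + 3 = 14.
R6 applies: 14 + 2 = 16.
Final offense level: 16.
Criminal history: 16 prior points → Category 4 (13+).
Level 16 falls in the 14-21 band.
Grid: Level 14-21 × Category 4 = 46-54 months.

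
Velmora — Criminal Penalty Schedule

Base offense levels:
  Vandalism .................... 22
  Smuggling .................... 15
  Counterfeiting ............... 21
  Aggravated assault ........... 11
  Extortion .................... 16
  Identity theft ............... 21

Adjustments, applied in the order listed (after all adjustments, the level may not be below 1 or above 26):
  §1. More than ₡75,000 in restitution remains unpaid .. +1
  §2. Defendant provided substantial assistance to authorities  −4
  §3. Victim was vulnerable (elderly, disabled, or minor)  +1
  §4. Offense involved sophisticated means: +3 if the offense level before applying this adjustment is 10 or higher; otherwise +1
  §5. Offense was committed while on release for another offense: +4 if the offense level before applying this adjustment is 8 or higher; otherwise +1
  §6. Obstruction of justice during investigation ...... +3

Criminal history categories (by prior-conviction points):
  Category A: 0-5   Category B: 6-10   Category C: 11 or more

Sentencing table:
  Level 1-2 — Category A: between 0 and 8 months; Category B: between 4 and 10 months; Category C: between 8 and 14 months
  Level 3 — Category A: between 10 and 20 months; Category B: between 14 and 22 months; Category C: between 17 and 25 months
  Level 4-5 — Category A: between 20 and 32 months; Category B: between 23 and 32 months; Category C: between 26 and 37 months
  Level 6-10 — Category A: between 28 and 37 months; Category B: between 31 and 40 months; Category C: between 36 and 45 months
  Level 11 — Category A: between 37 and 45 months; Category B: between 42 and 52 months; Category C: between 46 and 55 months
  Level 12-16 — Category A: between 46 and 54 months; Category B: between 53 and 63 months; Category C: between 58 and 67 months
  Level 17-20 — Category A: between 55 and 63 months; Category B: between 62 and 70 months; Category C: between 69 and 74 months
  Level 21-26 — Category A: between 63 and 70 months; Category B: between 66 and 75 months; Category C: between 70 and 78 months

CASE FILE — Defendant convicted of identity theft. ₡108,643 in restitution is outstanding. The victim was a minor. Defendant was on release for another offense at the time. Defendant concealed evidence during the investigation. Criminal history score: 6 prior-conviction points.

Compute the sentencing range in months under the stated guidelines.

66-75 months

Base offense level for identity theft: 21.
§1 applies: 21 + 1 = 22.
§3 applies: 22 + 1 = 23.
§4 does not apply.
§5 applies (level before this adjustment is 23 ≥ 8, so +4): 23 + 4 = 27.
§6 applies: 27 + 3 = 30.
Level 30 exceeds the maximum of 26; capped at 26.
Final offense level: 26.
Criminal history: 6 prior points → Category B (6-10).
Level 26 falls in the 21-26 band.
Grid: Level 21-26 × Category B = 66-75 months.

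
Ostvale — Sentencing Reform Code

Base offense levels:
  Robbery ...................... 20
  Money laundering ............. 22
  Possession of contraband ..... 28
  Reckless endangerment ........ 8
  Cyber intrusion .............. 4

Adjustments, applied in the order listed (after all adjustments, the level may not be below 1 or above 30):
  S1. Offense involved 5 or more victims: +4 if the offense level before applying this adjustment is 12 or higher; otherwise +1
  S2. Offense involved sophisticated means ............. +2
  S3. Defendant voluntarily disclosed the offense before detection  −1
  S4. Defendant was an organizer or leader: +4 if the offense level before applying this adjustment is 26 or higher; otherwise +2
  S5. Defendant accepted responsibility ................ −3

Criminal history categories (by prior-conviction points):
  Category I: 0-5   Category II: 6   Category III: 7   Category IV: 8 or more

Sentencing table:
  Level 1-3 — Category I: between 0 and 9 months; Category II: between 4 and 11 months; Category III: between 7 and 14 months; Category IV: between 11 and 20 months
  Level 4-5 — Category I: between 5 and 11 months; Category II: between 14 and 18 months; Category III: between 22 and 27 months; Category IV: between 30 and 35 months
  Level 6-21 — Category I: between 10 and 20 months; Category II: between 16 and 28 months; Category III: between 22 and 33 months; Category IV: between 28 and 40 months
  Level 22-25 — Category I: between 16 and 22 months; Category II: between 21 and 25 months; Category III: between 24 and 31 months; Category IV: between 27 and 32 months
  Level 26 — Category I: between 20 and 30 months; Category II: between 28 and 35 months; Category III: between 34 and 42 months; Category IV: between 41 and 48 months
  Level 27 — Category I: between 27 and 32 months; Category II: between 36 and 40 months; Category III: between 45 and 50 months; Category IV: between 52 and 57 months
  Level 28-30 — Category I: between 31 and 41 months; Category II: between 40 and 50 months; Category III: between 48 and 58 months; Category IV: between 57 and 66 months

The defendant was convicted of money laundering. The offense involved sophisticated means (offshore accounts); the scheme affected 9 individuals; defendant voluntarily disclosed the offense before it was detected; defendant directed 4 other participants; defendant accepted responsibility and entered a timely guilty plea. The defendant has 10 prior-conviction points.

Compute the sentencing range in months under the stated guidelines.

57-66 months

Base offense level for money laundering: 22.
S1 applies (level before this adjustment is 22 ≥ 12, so +4): 22 + 4 = 26.
S2 applies: 26 + 2 = 28.
S3 applies: 28 − 1 = 27.
S4 applies (level before this adjustment is 27 ≥ 26, so +4): 27 + 4 = 31.
S5 applies: 31 − 3 = 28.
Final offense level: 28.
Criminal history: 10 prior points → Category IV (8+).
Level 28 falls in the 28-30 band.
Grid: Level 28-30 × Category IV = 57-66 months.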